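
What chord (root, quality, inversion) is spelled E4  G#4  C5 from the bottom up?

Reducing to letter names: E, G#, C. These stack in thirds as C–E–G# — a C augmented triad.
E is the third of C augmented; third in the bass means first inversion (figured bass 6).

C augmented, first inversion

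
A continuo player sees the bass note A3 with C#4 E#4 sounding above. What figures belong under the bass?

5/3

The notes A, C#, E# stack in thirds as A–C#–E# — an A augmented triad. The bass A is the root, so this is root position: figured 5/3.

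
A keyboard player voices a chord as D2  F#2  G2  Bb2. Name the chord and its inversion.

G minor-major seventh, second inversion

Reducing to letter names: D, F#, G, Bb. These stack in thirds as G–Bb–D–F# — a G minor-major seventh chord.
D is the fifth of G minor-major seventh; fifth in the bass means second inversion (figured bass 4/3).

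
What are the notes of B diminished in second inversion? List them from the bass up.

F, B, D

The chord tones are B–D–F. With the fifth (F) lowest for second inversion: F, B, D.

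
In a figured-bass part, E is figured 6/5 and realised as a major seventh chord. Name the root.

C

The figures 6/5 mean the third of the chord is in the bass. If E is the third of a major seventh chord, the root is C (chord tones C–E–G–B).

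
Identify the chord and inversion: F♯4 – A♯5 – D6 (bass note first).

Reducing to letter names: F#, A#, D. These stack in thirds as D–F#–A# — a D augmented triad.
The lowest note is F#, the third of the chord, so this is first inversion (figured bass 6).

D augmented, first inversion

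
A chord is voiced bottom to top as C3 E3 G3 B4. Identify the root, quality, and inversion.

C major seventh, root position

The pitch classes C, E, G, B arrange in thirds as C–E–G–B: a C major seventh chord.
C is the root of C major seventh; root in the bass means root position (figured bass 7).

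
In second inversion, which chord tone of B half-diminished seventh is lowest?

In second inversion the fifth is lowest. For B half-diminished seventh (B–D–F–A) that is F.

F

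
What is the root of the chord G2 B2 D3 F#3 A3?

G

Reordering G, B, D, F#, A into stacked thirds gives G–B–D–F#–A; the bottom of that stack, G, is the root.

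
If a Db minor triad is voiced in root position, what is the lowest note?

Db

In root position the root is lowest. For Db minor (Db–Fb–Ab) that is Db.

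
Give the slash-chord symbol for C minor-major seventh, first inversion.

Cm(maj7)/Eb

First inversion of C minor-major seventh has the third (Eb) in the bass. As a slash chord: Cm(maj7)/Eb.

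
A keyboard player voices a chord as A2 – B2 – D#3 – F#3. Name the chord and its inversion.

B dominant seventh, third inversion

The pitch classes A, B, D#, F# arrange in thirds as B–D#–F#–A: a B dominant seventh chord.
The lowest note is A, the seventh of the chord, so this is third inversion (figured bass 4/2).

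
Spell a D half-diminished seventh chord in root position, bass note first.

D, F, Ab, C

Spelling D half-diminished seventh: D–F–Ab–C. In root position the root is bass, giving D, F, Ab, C from the bottom.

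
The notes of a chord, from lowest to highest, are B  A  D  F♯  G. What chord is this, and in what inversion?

The pitch classes B, A, D, F#, G arrange in thirds as G–B–D–F#–A: a G major ninth chord.
The lowest note is B, the third of the chord, so this is first inversion.

G major ninth, first inversion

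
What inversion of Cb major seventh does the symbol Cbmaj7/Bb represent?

third inversion

Cbmaj7/Bb means Cb major seventh with Bb in the bass. Bb is the seventh of Cb major seventh (Cb–Eb–Gb–Bb), so this is third inversion.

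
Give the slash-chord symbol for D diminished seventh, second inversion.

Ddim7/Ab

Second inversion of D diminished seventh has the fifth (Ab) in the bass. As a slash chord: Ddim7/Ab.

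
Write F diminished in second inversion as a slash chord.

Fdim/Cb

Second inversion of F diminished has the fifth (Cb) in the bass. As a slash chord: Fdim/Cb.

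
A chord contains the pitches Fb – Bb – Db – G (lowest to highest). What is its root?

Reordering Fb, Bb, Db, G into stacked thirds gives G–Bb–Db–Fb; the bottom of that stack, G, is the root.

G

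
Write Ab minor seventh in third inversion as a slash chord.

Abm7/Gb

Third inversion of Ab minor seventh has the seventh (Gb) in the bass. As a slash chord: Abm7/Gb.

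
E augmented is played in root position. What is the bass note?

E augmented is E–G#–B#. Root position places the root in the bass: E.

E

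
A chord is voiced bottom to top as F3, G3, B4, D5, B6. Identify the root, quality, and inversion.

G dominant seventh, third inversion

The pitch classes F, G, B, D arrange in thirds as G–B–D–F: a G dominant seventh chord.
F is the seventh of G dominant seventh; seventh in the bass means third inversion (figured bass 4/2).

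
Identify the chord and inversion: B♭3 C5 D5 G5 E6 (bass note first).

C dominant ninth, third inversion

The pitch classes Bb, C, D, G, E arrange in thirds as C–E–G–Bb–D: a C dominant ninth chord.
Bb is the seventh of C dominant ninth; seventh in the bass means third inversion.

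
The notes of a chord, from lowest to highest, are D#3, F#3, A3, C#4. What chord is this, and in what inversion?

D# half-diminished seventh, root position

Reducing to letter names: D#, F#, A, C#. These stack in thirds as D#–F#–A–C# — a D# half-diminished seventh chord.
The lowest note is D#, the root of the chord, so this is root position (figured bass 7).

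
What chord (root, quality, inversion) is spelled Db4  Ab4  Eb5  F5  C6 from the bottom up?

Db major ninth, root position

Reducing to letter names: Db, Ab, Eb, F, C. These stack in thirds as Db–F–Ab–C–Eb — a Db major ninth chord.
The lowest note is Db, the root of the chord, so this is root position.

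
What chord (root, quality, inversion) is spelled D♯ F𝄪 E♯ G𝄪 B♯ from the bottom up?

The pitch classes D#, F##, E#, G##, B# arrange in thirds as E#–G##–B#–D#–F##: an E# dominant ninth chord.
With the seventh (D#) in the bass, the chord is in third inversion.

E# dominant ninth, third inversion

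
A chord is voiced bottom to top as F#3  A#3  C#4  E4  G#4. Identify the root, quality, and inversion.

Reducing to letter names: F#, A#, C#, E, G#. These stack in thirds as F#–A#–C#–E–G# — an F# dominant ninth chord.
With the root (F#) in the bass, the chord is in root position.

F# dominant ninth, root position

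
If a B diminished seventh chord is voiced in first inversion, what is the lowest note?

B diminished seventh is B–D–F–Ab. First inversion places the third in the bass: D.

D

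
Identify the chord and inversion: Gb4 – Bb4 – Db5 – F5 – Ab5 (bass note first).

The distinct note names are Gb, Bb, Db, F, Ab. Stacked in thirds they read Gb–Bb–Db–F–Ab, which is a major ninth chord on Gb.
Gb is the root of Gb major ninth; root in the bass means root position.

Gb major ninth, root position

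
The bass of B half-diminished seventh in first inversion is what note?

The third of B half-diminished seventh (B–D–F–A) is D; that is the bass in first inversion.

D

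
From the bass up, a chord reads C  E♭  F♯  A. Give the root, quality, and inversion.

F# diminished seventh, second inversion

The distinct note names are C, Eb, F#, A. Stacked in thirds they read F#–A–C–Eb, which is a diminished seventh chord on F#.
The lowest note is C, the fifth of the chord, so this is second inversion (figured bass 4/3).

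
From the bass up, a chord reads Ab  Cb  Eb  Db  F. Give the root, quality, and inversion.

Db dominant ninth, second inversion

Reducing to letter names: Ab, Cb, Eb, Db, F. These stack in thirds as Db–F–Ab–Cb–Eb — a Db dominant ninth chord.
With the fifth (Ab) in the bass, the chord is in second inversion.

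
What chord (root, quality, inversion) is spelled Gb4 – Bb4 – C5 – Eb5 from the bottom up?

The distinct note names are Gb, Bb, C, Eb. Stacked in thirds they read C–Eb–Gb–Bb, which is a half-diminished seventh chord on C.
The lowest note is Gb, the fifth of the chord, so this is second inversion (figured bass 4/3).

C half-diminished seventh, second inversion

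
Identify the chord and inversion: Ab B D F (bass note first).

B diminished seventh, third inversion

The distinct note names are Ab, B, D, F. Stacked in thirds they read B–D–F–Ab, which is a diminished seventh chord on B.
The lowest note is Ab, the seventh of the chord, so this is third inversion (figured bass 4/2).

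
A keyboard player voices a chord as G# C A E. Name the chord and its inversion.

The pitch classes G#, C, A, E arrange in thirds as A–C–E–G#: an A minor-major seventh chord.
The lowest note is G#, the seventh of the chord, so this is third inversion (figured bass 4/2).

A minor-major seventh, third inversion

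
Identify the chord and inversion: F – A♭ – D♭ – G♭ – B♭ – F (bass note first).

Gb major ninth, third inversion

Reducing to letter names: F, Ab, Db, Gb, Bb. These stack in thirds as Gb–Bb–Db–F–Ab — a Gb major ninth chord.
The lowest note is F, the seventh of the chord, so this is third inversion.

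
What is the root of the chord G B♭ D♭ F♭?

G

G, Bb, Db, Fb are the tones of a G diminished seventh chord (G–Bb–Db–Fb), making G the root.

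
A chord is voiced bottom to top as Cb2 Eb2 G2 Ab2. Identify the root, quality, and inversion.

The distinct note names are Cb, Eb, G, Ab. Stacked in thirds they read Ab–Cb–Eb–G, which is a minor-major seventh chord on Ab.
Cb is the third of Ab minor-major seventh; third in the bass means first inversion (figured bass 6/5).

Ab minor-major seventh, first inversion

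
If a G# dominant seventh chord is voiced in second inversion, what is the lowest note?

D#

G# dominant seventh is G#–B#–D#–F#. Second inversion places the fifth in the bass: D#.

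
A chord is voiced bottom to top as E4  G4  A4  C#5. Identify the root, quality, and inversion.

A dominant seventh, second inversion

The distinct note names are E, G, A, C#. Stacked in thirds they read A–C#–E–G, which is a dominant seventh chord on A.
E is the fifth of A dominant seventh; fifth in the bass means second inversion (figured bass 4/3).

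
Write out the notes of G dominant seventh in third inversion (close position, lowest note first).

F, G, B, D

The chord tones are G–B–D–F. With the seventh (F) lowest for third inversion: F, G, B, D.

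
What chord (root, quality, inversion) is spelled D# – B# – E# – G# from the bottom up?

E# minor seventh, third inversion

The pitch classes D#, B#, E#, G# arrange in thirds as E#–G#–B#–D#: an E# minor seventh chord.
The lowest note is D#, the seventh of the chord, so this is third inversion (figured bass 4/2).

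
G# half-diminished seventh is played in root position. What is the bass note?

In root position the root is lowest. For G# half-diminished seventh (G#–B–D–F#) that is G#.

G#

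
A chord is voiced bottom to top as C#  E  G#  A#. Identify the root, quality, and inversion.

The pitch classes C#, E, G#, A# arrange in thirds as A#–C#–E–G#: an A# half-diminished seventh chord.
With the third (C#) in the bass, the chord is in first inversion (figured bass 6/5).

A# half-diminished seventh, first inversion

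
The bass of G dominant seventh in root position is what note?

In root position the root is lowest. For G dominant seventh (G–B–D–F) that is G.

G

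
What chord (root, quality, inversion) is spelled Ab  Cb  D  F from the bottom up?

Reducing to letter names: Ab, Cb, D, F. These stack in thirds as D–F–Ab–Cb — a D diminished seventh chord.
With the fifth (Ab) in the bass, the chord is in second inversion (figured bass 4/3).

D diminished seventh, second inversion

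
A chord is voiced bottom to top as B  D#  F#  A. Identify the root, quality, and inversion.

B dominant seventh, root position

The pitch classes B, D#, F#, A arrange in thirds as B–D#–F#–A: a B dominant seventh chord.
B is the root of B dominant seventh; root in the bass means root position (figured bass 7).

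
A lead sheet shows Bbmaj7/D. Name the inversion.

first inversion

Bbmaj7/D means Bb major seventh with D in the bass. D is the third of Bb major seventh (Bb–D–F–A), so this is first inversion.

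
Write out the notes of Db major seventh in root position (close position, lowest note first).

Db major seventh is Db–F–Ab–C. Root position puts the root (Db) in the bass, with the remaining tones above: Db, F, Ab, C.

Db, F, Ab, C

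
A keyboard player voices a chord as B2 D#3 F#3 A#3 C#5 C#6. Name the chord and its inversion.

The distinct note names are B, D#, F#, A#, C#. Stacked in thirds they read B–D#–F#–A#–C#, which is a major ninth chord on B.
With the root (B) in the bass, the chord is in root position.

B major ninth, root position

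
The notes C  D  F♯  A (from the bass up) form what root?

The distinct letter names are C, D, F#, A. Arranged as a stack of thirds they read D–F#–A–C, so D is the root (a D dominant seventh chord).

D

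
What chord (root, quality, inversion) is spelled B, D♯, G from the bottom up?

G augmented, first inversion

Reducing to letter names: B, D#, G. These stack in thirds as G–B–D# — a G augmented triad.
B is the third of G augmented; third in the bass means first inversion (figured bass 6).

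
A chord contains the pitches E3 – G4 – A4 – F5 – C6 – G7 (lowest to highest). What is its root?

E, G, A, F, C are the tones of an F major ninth chord (F–A–C–E–G), making F the root.

F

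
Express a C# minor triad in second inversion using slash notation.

C#m/G#

Second inversion of C# minor has the fifth (G#) in the bass. As a slash chord: C#m/G#.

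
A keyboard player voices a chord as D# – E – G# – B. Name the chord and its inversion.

Reducing to letter names: D#, E, G#, B. These stack in thirds as E–G#–B–D# — an E major seventh chord.
D# is the seventh of E major seventh; seventh in the bass means third inversion (figured bass 4/2).

E major seventh, third inversion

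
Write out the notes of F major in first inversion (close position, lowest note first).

A, C, F

Spelling F major: F–A–C. In first inversion the third is bass, giving A, C, F from the bottom.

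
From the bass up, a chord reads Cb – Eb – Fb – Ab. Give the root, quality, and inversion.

Fb major seventh, second inversion

Reducing to letter names: Cb, Eb, Fb, Ab. These stack in thirds as Fb–Ab–Cb–Eb — an Fb major seventh chord.
Cb is the fifth of Fb major seventh; fifth in the bass means second inversion (figured bass 4/3).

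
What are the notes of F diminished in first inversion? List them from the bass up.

Ab, Cb, F

Spelling F diminished: F–Ab–Cb. In first inversion the third is bass, giving Ab, Cb, F from the bottom.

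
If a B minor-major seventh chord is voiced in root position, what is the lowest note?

B

The root of B minor-major seventh (B–D–F#–A#) is B; that is the bass in root position.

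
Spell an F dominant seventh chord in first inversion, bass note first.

The chord tones are F–A–C–Eb. With the third (A) lowest for first inversion: A, C, Eb, F.

A, C, Eb, F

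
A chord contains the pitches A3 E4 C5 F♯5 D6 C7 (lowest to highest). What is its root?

The distinct letter names are A, E, C, F#, D. Arranged as a stack of thirds they read D–F#–A–C–E, so D is the root (a D dominant ninth chord).

D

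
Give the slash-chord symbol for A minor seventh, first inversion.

First inversion of A minor seventh has the third (C) in the bass. As a slash chord: Am7/C.

Am7/C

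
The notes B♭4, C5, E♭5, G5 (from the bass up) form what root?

The distinct letter names are Bb, C, Eb, G. Arranged as a stack of thirds they read C–Eb–G–Bb, so C is the root (a C minor seventh chord).

C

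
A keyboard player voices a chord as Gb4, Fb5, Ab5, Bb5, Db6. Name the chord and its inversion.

Gb dominant ninth, root position

The distinct note names are Gb, Fb, Ab, Bb, Db. Stacked in thirds they read Gb–Bb–Db–Fb–Ab, which is a dominant ninth chord on Gb.
The lowest note is Gb, the root of the chord, so this is root position.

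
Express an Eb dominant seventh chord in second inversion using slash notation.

Second inversion of Eb dominant seventh has the fifth (Bb) in the bass. As a slash chord: Eb7/Bb.

Eb7/Bb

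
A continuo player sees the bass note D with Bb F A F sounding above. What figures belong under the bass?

The notes D, Bb, F, A stack in thirds as Bb–D–F–A — a Bb major seventh chord. The bass D is the third, so this is first inversion: figured 6/5.

6/5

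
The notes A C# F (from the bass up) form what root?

The distinct letter names are A, C#, F. Arranged as a stack of thirds they read F–A–C#, so F is the root (an F augmented triad).

F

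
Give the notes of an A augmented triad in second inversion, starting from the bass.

E#, A, C#

The chord tones are A–C#–E#. With the fifth (E#) lowest for second inversion: E#, A, C#.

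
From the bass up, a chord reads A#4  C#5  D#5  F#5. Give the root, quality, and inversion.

D# minor seventh, second inversion

Reducing to letter names: A#, C#, D#, F#. These stack in thirds as D#–F#–A#–C# — a D# minor seventh chord.
A# is the fifth of D# minor seventh; fifth in the bass means second inversion (figured bass 4/3).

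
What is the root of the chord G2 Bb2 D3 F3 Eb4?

Eb

Reordering G, Bb, D, F, Eb into stacked thirds gives Eb–G–Bb–D–F; the bottom of that stack, Eb, is the root.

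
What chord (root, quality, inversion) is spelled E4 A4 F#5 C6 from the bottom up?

F# half-diminished seventh, third inversion

The pitch classes E, A, F#, C arrange in thirds as F#–A–C–E: an F# half-diminished seventh chord.
With the seventh (E) in the bass, the chord is in third inversion (figured bass 4/2).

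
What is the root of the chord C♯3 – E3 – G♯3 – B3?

C#

C#, E, G#, B are the tones of a C# minor seventh chord (C#–E–G#–B), making C# the root.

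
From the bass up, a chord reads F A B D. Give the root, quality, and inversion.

The pitch classes F, A, B, D arrange in thirds as B–D–F–A: a B half-diminished seventh chord.
With the fifth (F) in the bass, the chord is in second inversion (figured bass 4/3).

B half-diminished seventh, second inversion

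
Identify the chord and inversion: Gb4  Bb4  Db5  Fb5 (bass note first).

Reducing to letter names: Gb, Bb, Db, Fb. These stack in thirds as Gb–Bb–Db–Fb — a Gb dominant seventh chord.
The lowest note is Gb, the root of the chord, so this is root position (figured bass 7).

Gb dominant seventh, root position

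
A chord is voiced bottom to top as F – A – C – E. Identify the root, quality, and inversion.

F major seventh, root position

Reducing to letter names: F, A, C, E. These stack in thirds as F–A–C–E — an F major seventh chord.
With the root (F) in the bass, the chord is in root position (figured bass 7).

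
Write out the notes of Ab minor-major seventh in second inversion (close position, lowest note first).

Eb, G, Ab, Cb

The chord tones are Ab–Cb–Eb–G. With the fifth (Eb) lowest for second inversion: Eb, G, Ab, Cb.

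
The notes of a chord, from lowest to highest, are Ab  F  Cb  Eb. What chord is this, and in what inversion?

F half-diminished seventh, first inversion

The distinct note names are Ab, F, Cb, Eb. Stacked in thirds they read F–Ab–Cb–Eb, which is a half-diminished seventh chord on F.
With the third (Ab) in the bass, the chord is in first inversion (figured bass 6/5).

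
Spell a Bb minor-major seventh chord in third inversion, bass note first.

A, Bb, Db, F

The chord tones are Bb–Db–F–A. With the seventh (A) lowest for third inversion: A, Bb, Db, F.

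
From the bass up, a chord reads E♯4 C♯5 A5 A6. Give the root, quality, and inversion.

A augmented, second inversion

Reducing to letter names: E#, C#, A. These stack in thirds as A–C#–E# — an A augmented triad.
With the fifth (E#) in the bass, the chord is in second inversion (figured bass 6/4).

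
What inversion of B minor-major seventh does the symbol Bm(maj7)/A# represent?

Bm(maj7)/A# means B minor-major seventh with A# in the bass. A# is the seventh of B minor-major seventh (B–D–F#–A#), so this is third inversion.

third inversion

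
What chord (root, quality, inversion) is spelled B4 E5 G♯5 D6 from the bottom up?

E dominant seventh, second inversion

The pitch classes B, E, G#, D arrange in thirds as E–G#–B–D: an E dominant seventh chord.
With the fifth (B) in the bass, the chord is in second inversion (figured bass 4/3).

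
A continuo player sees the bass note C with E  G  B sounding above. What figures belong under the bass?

The notes C, E, G, B stack in thirds as C–E–G–B — a C major seventh chord. The bass C is the root, so this is root position: figured 7.

7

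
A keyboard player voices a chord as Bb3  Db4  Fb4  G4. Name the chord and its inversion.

G diminished seventh, first inversion

Reducing to letter names: Bb, Db, Fb, G. These stack in thirds as G–Bb–Db–Fb — a G diminished seventh chord.
The lowest note is Bb, the third of the chord, so this is first inversion (figured bass 6/5).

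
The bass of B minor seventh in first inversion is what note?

D

B minor seventh is B–D–F#–A. First inversion places the third in the bass: D.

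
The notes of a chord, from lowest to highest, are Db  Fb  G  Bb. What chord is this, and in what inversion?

G diminished seventh, second inversion

Reducing to letter names: Db, Fb, G, Bb. These stack in thirds as G–Bb–Db–Fb — a G diminished seventh chord.
The lowest note is Db, the fifth of the chord, so this is second inversion (figured bass 4/3).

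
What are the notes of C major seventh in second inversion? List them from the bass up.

C major seventh is C–E–G–B. Second inversion puts the fifth (G) in the bass, with the remaining tones above: G, B, C, E.

G, B, C, E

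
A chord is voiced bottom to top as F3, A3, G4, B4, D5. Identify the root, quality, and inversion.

G dominant ninth, third inversion

Reducing to letter names: F, A, G, B, D. These stack in thirds as G–B–D–F–A — a G dominant ninth chord.
With the seventh (F) in the bass, the chord is in third inversion.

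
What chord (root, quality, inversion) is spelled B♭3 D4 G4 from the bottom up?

G minor, first inversion

The distinct note names are Bb, D, G. Stacked in thirds they read G–Bb–D, which is a minor triad on G.
Bb is the third of G minor; third in the bass means first inversion (figured bass 6).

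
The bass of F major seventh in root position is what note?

In root position the root is lowest. For F major seventh (F–A–C–E) that is F.

F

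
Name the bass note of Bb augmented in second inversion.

F#

The fifth of Bb augmented (Bb–D–F#) is F#; that is the bass in second inversion.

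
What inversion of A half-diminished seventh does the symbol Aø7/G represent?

Aø7/G means A half-diminished seventh with G in the bass. G is the seventh of A half-diminished seventh (A–C–Eb–G), so this is third inversion.

third inversion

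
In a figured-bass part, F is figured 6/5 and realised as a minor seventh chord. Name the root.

D

The figures 6/5 mean the third of the chord is in the bass. If F is the third of a minor seventh chord, the root is D (chord tones D–F–A–C).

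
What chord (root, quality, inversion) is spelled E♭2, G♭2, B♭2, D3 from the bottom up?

Reducing to letter names: Eb, Gb, Bb, D. These stack in thirds as Eb–Gb–Bb–D — an Eb minor-major seventh chord.
Eb is the root of Eb minor-major seventh; root in the bass means root position (figured bass 7).

Eb minor-major seventh, root position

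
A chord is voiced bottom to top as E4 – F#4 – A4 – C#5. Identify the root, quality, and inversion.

The pitch classes E, F#, A, C# arrange in thirds as F#–A–C#–E: an F# minor seventh chord.
With the seventh (E) in the bass, the chord is in third inversion (figured bass 4/2).

F# minor seventh, third inversion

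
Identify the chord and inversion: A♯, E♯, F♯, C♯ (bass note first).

F# major seventh, first inversion

The pitch classes A#, E#, F#, C# arrange in thirds as F#–A#–C#–E#: an F# major seventh chord.
With the third (A#) in the bass, the chord is in first inversion (figured bass 6/5).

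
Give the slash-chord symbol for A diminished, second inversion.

Second inversion of A diminished has the fifth (Eb) in the bass. As a slash chord: Adim/Eb.

Adim/Eb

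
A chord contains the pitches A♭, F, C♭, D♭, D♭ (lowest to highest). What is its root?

The distinct letter names are Ab, F, Cb, Db. Arranged as a stack of thirds they read Db–F–Ab–Cb, so Db is the root (a Db dominant seventh chord).

Db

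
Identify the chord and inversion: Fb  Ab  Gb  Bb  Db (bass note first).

The distinct note names are Fb, Ab, Gb, Bb, Db. Stacked in thirds they read Gb–Bb–Db–Fb–Ab, which is a dominant ninth chord on Gb.
With the seventh (Fb) in the bass, the chord is in third inversion.

Gb dominant ninth, third inversion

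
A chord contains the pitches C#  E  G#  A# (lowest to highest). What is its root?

Reordering C#, E, G#, A# into stacked thirds gives A#–C#–E–G#; the bottom of that stack, A#, is the root.

A#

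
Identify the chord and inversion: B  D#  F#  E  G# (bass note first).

The distinct note names are B, D#, F#, E, G#. Stacked in thirds they read E–G#–B–D#–F#, which is a major ninth chord on E.
B is the fifth of E major ninth; fifth in the bass means second inversion.

E major ninth, second inversion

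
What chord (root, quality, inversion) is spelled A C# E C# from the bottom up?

A major, root position

Reducing to letter names: A, C#, E. These stack in thirds as A–C#–E — an A major triad.
With the root (A) in the bass, the chord is in root position (figured bass 5/3).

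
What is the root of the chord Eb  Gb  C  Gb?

Eb, Gb, C are the tones of a C diminished triad (C–Eb–Gb), making C the root.

C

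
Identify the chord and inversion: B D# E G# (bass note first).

E major seventh, second inversion

The pitch classes B, D#, E, G# arrange in thirds as E–G#–B–D#: an E major seventh chord.
The lowest note is B, the fifth of the chord, so this is second inversion (figured bass 4/3).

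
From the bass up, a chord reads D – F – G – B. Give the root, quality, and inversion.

G dominant seventh, second inversion

The distinct note names are D, F, G, B. Stacked in thirds they read G–B–D–F, which is a dominant seventh chord on G.
With the fifth (D) in the bass, the chord is in second inversion (figured bass 4/3).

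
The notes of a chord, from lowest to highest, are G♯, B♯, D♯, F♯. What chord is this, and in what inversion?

G# dominant seventh, root position

Reducing to letter names: G#, B#, D#, F#. These stack in thirds as G#–B#–D#–F# — a G# dominant seventh chord.
G# is the root of G# dominant seventh; root in the bass means root position (figured bass 7).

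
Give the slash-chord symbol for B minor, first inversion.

Bm/D

First inversion of B minor has the third (D) in the bass. As a slash chord: Bm/D.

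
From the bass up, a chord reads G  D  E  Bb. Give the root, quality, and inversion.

Reducing to letter names: G, D, E, Bb. These stack in thirds as E–G–Bb–D — an E half-diminished seventh chord.
The lowest note is G, the third of the chord, so this is first inversion (figured bass 6/5).

E half-diminished seventh, first inversion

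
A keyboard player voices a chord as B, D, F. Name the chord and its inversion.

B diminished, root position

The distinct note names are B, D, F. Stacked in thirds they read B–D–F, which is a diminished triad on B.
With the root (B) in the bass, the chord is in root position (figured bass 5/3).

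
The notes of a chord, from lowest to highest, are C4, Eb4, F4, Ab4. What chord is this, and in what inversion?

F minor seventh, second inversion

The distinct note names are C, Eb, F, Ab. Stacked in thirds they read F–Ab–C–Eb, which is a minor seventh chord on F.
C is the fifth of F minor seventh; fifth in the bass means second inversion (figured bass 4/3).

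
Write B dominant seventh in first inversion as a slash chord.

First inversion of B dominant seventh has the third (D#) in the bass. As a slash chord: B7/D#.

B7/D#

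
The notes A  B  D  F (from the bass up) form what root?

Reordering A, B, D, F into stacked thirds gives B–D–F–A; the bottom of that stack, B, is the root.

B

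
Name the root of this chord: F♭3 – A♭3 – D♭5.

The distinct letter names are Fb, Ab, Db. Arranged as a stack of thirds they read Db–Fb–Ab, so Db is the root (a Db minor triad).

Db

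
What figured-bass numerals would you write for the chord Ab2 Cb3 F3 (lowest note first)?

6

The notes Ab, Cb, F stack in thirds as F–Ab–Cb — an F diminished triad. The bass Ab is the third, so this is first inversion: figured 6.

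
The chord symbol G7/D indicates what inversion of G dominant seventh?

G7/D means G dominant seventh with D in the bass. D is the fifth of G dominant seventh (G–B–D–F), so this is second inversion.

second inversion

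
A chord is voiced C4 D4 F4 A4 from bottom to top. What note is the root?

Reordering C, D, F, A into stacked thirds gives D–F–A–C; the bottom of that stack, D, is the root.

D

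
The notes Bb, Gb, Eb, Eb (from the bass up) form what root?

The distinct letter names are Bb, Gb, Eb. Arranged as a stack of thirds they read Eb–Gb–Bb, so Eb is the root (an Eb minor triad).

Eb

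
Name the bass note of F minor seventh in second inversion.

C

The fifth of F minor seventh (F–Ab–C–Eb) is C; that is the bass in second inversion.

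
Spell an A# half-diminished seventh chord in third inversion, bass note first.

G#, A#, C#, E

A# half-diminished seventh is A#–C#–E–G#. Third inversion puts the seventh (G#) in the bass, with the remaining tones above: G#, A#, C#, E.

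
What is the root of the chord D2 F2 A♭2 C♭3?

D

D, F, Ab, Cb are the tones of a D diminished seventh chord (D–F–Ab–Cb), making D the root.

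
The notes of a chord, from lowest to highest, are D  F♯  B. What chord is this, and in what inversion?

B minor, first inversion

Reducing to letter names: D, F#, B. These stack in thirds as B–D–F# — a B minor triad.
D is the third of B minor; third in the bass means first inversion (figured bass 6).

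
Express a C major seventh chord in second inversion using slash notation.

Cmaj7/G

Second inversion of C major seventh has the fifth (G) in the bass. As a slash chord: Cmaj7/G.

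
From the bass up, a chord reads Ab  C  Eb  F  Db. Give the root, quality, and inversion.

Db major ninth, second inversion

Reducing to letter names: Ab, C, Eb, F, Db. These stack in thirds as Db–F–Ab–C–Eb — a Db major ninth chord.
With the fifth (Ab) in the bass, the chord is in second inversion.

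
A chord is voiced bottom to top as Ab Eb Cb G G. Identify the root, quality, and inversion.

Ab minor-major seventh, root position

The pitch classes Ab, Eb, Cb, G arrange in thirds as Ab–Cb–Eb–G: an Ab minor-major seventh chord.
With the root (Ab) in the bass, the chord is in root position (figured bass 7).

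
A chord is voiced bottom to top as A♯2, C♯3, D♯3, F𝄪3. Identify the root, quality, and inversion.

Reducing to letter names: A#, C#, D#, F##. These stack in thirds as D#–F##–A#–C# — a D# dominant seventh chord.
With the fifth (A#) in the bass, the chord is in second inversion (figured bass 4/3).

D# dominant seventh, second inversion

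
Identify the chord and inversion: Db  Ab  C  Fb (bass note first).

The distinct note names are Db, Ab, C, Fb. Stacked in thirds they read Db–Fb–Ab–C, which is a minor-major seventh chord on Db.
The lowest note is Db, the root of the chord, so this is root position (figured bass 7).

Db minor-major seventh, root position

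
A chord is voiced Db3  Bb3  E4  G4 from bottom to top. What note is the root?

E

Reordering Db, Bb, E, G into stacked thirds gives E–G–Bb–Db; the bottom of that stack, E, is the root.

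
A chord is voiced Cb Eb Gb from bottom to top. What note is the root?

Cb

Reordering Cb, Eb, Gb into stacked thirds gives Cb–Eb–Gb; the bottom of that stack, Cb, is the root.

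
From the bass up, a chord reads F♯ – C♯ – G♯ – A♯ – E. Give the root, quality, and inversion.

The distinct note names are F#, C#, G#, A#, E. Stacked in thirds they read F#–A#–C#–E–G#, which is a dominant ninth chord on F#.
With the root (F#) in the bass, the chord is in root position.

F# dominant ninth, root position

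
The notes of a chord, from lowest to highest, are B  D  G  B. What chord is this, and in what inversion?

G major, first inversion

The pitch classes B, D, G arrange in thirds as G–B–D: a G major triad.
The lowest note is B, the third of the chord, so this is first inversion (figured bass 6).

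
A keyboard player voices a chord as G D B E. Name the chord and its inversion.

E minor seventh, first inversion

The distinct note names are G, D, B, E. Stacked in thirds they read E–G–B–D, which is a minor seventh chord on E.
The lowest note is G, the third of the chord, so this is first inversion (figured bass 6/5).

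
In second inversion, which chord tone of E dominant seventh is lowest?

The fifth of E dominant seventh (E–G#–B–D) is B; that is the bass in second inversion.

B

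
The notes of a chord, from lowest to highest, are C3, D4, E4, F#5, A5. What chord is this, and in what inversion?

D dominant ninth, third inversion

Reducing to letter names: C, D, E, F#, A. These stack in thirds as D–F#–A–C–E — a D dominant ninth chord.
C is the seventh of D dominant ninth; seventh in the bass means third inversion.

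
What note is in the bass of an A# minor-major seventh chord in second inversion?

E#

In second inversion the fifth is lowest. For A# minor-major seventh (A#–C#–E#–G##) that is E#.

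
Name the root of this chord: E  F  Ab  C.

F

E, F, Ab, C are the tones of an F minor-major seventh chord (F–Ab–C–E), making F the root.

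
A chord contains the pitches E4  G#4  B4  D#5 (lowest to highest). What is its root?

E

Reordering E, G#, B, D# into stacked thirds gives E–G#–B–D#; the bottom of that stack, E, is the root.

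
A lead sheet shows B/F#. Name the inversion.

B/F# means B major with F# in the bass. F# is the fifth of B major (B–D#–F#), so this is second inversion.

second inversion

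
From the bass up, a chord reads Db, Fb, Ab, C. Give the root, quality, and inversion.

The pitch classes Db, Fb, Ab, C arrange in thirds as Db–Fb–Ab–C: a Db minor-major seventh chord.
With the root (Db) in the bass, the chord is in root position (figured bass 7).

Db minor-major seventh, root position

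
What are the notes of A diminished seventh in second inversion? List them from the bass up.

A diminished seventh is A–C–Eb–Gb. Second inversion puts the fifth (Eb) in the bass, with the remaining tones above: Eb, Gb, A, C.

Eb, Gb, A, C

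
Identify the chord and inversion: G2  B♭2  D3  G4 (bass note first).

The distinct note names are G, Bb, D. Stacked in thirds they read G–Bb–D, which is a minor triad on G.
With the root (G) in the bass, the chord is in root position (figured bass 5/3).

G minor, root position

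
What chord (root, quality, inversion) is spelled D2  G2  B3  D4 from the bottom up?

The pitch classes D, G, B arrange in thirds as G–B–D: a G major triad.
D is the fifth of G major; fifth in the bass means second inversion (figured bass 6/4).

G major, second inversion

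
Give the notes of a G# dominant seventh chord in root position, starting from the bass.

Spelling G# dominant seventh: G#–B#–D#–F#. In root position the root is bass, giving G#, B#, D#, F# from the bottom.

G#, B#, D#, F#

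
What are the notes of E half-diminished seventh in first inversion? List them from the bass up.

G, Bb, D, E

The chord tones are E–G–Bb–D. With the third (G) lowest for first inversion: G, Bb, D, E.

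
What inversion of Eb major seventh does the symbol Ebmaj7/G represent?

Ebmaj7/G means Eb major seventh with G in the bass. G is the third of Eb major seventh (Eb–G–Bb–D), so this is first inversion.

first inversion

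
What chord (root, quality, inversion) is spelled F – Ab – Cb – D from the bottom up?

The pitch classes F, Ab, Cb, D arrange in thirds as D–F–Ab–Cb: a D diminished seventh chord.
F is the third of D diminished seventh; third in the bass means first inversion (figured bass 6/5).

D diminished seventh, first inversion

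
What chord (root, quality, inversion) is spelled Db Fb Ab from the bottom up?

Db minor, root position

The pitch classes Db, Fb, Ab arrange in thirds as Db–Fb–Ab: a Db minor triad.
Db is the root of Db minor; root in the bass means root position (figured bass 5/3).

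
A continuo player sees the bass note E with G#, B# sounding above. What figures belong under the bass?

The notes E, G#, B# stack in thirds as E–G#–B# — an E augmented triad. The bass E is the root, so this is root position: figured 5/3.

5/3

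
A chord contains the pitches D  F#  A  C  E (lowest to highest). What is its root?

D, F#, A, C, E are the tones of a D dominant ninth chord (D–F#–A–C–E), making D the root.

D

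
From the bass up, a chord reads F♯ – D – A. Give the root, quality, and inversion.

The pitch classes F#, D, A arrange in thirds as D–F#–A: a D major triad.
The lowest note is F#, the third of the chord, so this is first inversion (figured bass 6).

D major, first inversion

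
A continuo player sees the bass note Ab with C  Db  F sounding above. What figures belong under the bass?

4/3

The notes Ab, C, Db, F stack in thirds as Db–F–Ab–C — a Db major seventh chord. The bass Ab is the fifth, so this is second inversion: figured 4/3.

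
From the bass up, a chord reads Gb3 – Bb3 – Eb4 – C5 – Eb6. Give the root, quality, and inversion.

C half-diminished seventh, second inversion

The pitch classes Gb, Bb, Eb, C arrange in thirds as C–Eb–Gb–Bb: a C half-diminished seventh chord.
With the fifth (Gb) in the bass, the chord is in second inversion (figured bass 4/3).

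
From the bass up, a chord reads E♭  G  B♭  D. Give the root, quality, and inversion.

The pitch classes Eb, G, Bb, D arrange in thirds as Eb–G–Bb–D: an Eb major seventh chord.
Eb is the root of Eb major seventh; root in the bass means root position (figured bass 7).

Eb major seventh, root position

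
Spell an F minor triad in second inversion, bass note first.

F minor is F–Ab–C. Second inversion puts the fifth (C) in the bass, with the remaining tones above: C, F, Ab.

C, F, Ab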